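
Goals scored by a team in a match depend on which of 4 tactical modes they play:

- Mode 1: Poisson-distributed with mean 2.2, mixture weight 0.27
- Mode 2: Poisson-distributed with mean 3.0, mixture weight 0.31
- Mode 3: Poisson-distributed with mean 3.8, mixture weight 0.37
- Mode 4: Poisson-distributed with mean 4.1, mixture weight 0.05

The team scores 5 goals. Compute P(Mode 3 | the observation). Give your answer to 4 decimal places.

Posterior ∝ prior × likelihood, so P(k | x) ∝ P(Z=k) f_k(x); normalise over all components.
Evaluate each component's likelihood at the observed value:
  p_1 = e^(−2.2)·2.2^5/5! = 0.0475866
  p_2 = e^(−3.0)·3.0^5/5! = 0.100819
  p_3 = e^(−3.8)·3.8^5/5! = 0.147713
  p_4 = e^(−4.1)·4.1^5/5! = 0.160004
Prior × likelihood for each component:
  P(Z=1)·p_1 = 0.27 × 0.0475866 = 0.0128484
  P(Z=2)·p_2 = 0.31 × 0.100819 = 0.0312538
  P(Z=3)·p_3 = 0.37 × 0.147713 = 0.0546537
  P(Z=4)·p_4 = 0.05 × 0.160004 = 0.0080002
Sum: 0.0128484 + 0.0312538 + 0.0546537 + 0.0080002 = 0.106756
Responsibility of Mode 3: 0.0546537 / 0.106756 ≈ 0.5119

0.5119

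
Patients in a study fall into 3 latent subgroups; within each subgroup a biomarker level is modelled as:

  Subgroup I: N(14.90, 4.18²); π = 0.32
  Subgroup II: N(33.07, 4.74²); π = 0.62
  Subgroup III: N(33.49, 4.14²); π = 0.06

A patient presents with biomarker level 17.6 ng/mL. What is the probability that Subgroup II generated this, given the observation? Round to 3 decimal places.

0.010

Posterior ∝ prior × likelihood, so P(k | x) ∝ π_k f_k(x); normalise over all components.
Normal densities:
  L_I = (1/(4.18·√(2π)))·exp(−(17.6−14.90)²/(2·4.18²)) = 0.095441·exp(-0.20861) = 0.07747
  L_II = (1/(4.74·√(2π)))·exp(−(17.6−33.07)²/(2·4.74²)) = 0.084165·exp(-5.32591) = 0.000409372
  L_III = (1/(4.14·√(2π)))·exp(−(17.6−33.49)²/(2·4.14²)) = 0.096363·exp(-7.36575) = 6.09543e-05
Multiply by the mixture weights:
  π_I·L_I = 0.32 × 0.07747 = 0.0247904
  π_II·L_II = 0.62 × 0.000409372 = 0.00025381
  π_III·L_III = 0.06 × 6.09543e-05 = 3.65726e-06
Normaliser: 0.0247904 + 0.00025381 + 3.65726e-06 = 0.0250479
P(Subgroup II | data) ≈ 0.010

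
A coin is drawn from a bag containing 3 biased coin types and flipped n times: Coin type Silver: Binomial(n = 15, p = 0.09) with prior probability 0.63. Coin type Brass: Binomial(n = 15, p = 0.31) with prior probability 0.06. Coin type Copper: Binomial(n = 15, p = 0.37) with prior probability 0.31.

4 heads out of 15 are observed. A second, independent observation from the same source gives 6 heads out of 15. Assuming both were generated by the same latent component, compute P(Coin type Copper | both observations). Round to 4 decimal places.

Posterior ∝ prior × likelihood, so P(k | x) ∝ π_k f_k(x); normalise over all components.
Since both observations come from the same component, the likelihood for component k is f_k(x₁)·f_k(x₂).
  p_Silver = [C(15,4)·0.09^4·0.91^11 = 1365·6.561e-05·0.354369 = 0.0317364] × [0.00113823] = 3.61235e-05
  p_Brass = [C(15,4)·0.31^4·0.69^11 = 1365·0.00923521·0.0168787 = 0.212774] × [0.157477] = 0.033507
  p_Copper = [C(15,4)·0.37^4·0.63^11 = 1365·0.0187416·0.00620506 = 0.15874] × [0.200761] = 0.0318687
Prior × likelihood for each component:
  π_Silver·p_Silver = 0.63 × 3.61235e-05 = 2.27578e-05
  π_Brass·p_Brass = 0.06 × 0.033507 = 0.00201042
  π_Copper·p_Copper = 0.31 × 0.0318687 = 0.00987931
Evidence: 2.27578e-05 + 0.00201042 + 0.00987931 = 0.0119125
So the posterior for Coin type Copper is 0.00987931 / 0.0119125 ≈ 0.8293.

0.8293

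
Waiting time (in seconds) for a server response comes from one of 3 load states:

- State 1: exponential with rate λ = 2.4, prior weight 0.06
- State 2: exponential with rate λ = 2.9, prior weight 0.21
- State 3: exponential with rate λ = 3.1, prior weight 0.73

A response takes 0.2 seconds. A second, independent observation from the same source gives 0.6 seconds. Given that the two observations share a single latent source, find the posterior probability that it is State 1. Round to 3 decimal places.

0.062

Posterior ∝ prior × likelihood, so P(k | x) ∝ π_k f_k(x); normalise over all components.
Since both observations come from the same component, the likelihood for component k is f_k(x₁)·f_k(x₂).
  p_1 = [2.4·e^(−2.4·0.2) = 2.4·e^(−0.4800) = 1.48508] × [0.568627] = 0.844456
  p_2 = [2.9·e^(−2.9·0.2) = 2.9·e^(−0.5800) = 1.62371] × [0.509009] = 0.826481
  p_3 = [3.1·e^(−3.1·0.2) = 3.1·e^(−0.6200) = 1.66763] × [0.482585] = 0.804772
Multiply by the mixture weights:
  π_1·p_1 = 0.06 × 0.844456 = 0.0506674
  π_2·p_2 = 0.21 × 0.826481 = 0.173561
  π_3·p_3 = 0.73 × 0.804772 = 0.587484
Sum: 0.0506674 + 0.173561 + 0.587484 = 0.811712
So the posterior for State 1 is 0.0506674 / 0.811712 ≈ 0.062.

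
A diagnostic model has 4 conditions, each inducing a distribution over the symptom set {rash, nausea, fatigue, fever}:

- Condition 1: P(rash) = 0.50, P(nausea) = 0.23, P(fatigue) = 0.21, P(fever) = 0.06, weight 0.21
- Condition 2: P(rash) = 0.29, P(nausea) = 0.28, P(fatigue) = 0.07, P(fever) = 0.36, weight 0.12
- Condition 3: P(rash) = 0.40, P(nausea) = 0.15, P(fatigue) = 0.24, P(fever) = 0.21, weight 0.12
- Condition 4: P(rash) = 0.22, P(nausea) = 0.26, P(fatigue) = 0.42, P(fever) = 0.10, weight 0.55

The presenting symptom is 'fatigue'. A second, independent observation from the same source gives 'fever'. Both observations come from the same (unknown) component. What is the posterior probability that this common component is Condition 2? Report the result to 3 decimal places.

0.087

P(component k | x) = w_k·f_k(x) / marginal(x), where marginal(x) = Σ_j w_j·f_j(x).
Since both observations come from the same component, the likelihood for component k is f_k(x₁)·f_k(x₂).
  L_1 = [P(fatigue | comp) = 0.21] × [0.06] = 0.0126
  L_2 = [P(fatigue | comp) = 0.07] × [0.36] = 0.0252
  L_3 = [P(fatigue | comp) = 0.24] × [0.21] = 0.0504
  L_4 = [P(fatigue | comp) = 0.42] × [0.1] = 0.042
Weight by the priors:
  w_1·L_1 = 0.21 × 0.0126 = 0.002646
  w_2·L_2 = 0.12 × 0.0252 = 0.003024
  w_3·L_3 = 0.12 × 0.0504 = 0.006048
  w_4·L_4 = 0.55 × 0.042 = 0.0231
Normaliser: 0.002646 + 0.003024 + 0.006048 + 0.0231 = 0.034818
Responsibility of Condition 2: 0.003024 / 0.034818 ≈ 0.087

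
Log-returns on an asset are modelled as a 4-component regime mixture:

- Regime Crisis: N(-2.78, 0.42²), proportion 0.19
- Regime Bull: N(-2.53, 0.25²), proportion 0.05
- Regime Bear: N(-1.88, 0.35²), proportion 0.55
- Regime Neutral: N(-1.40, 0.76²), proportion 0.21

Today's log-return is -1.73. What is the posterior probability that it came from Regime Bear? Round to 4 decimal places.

P(component k | x) = π_k·f_k(x) / marginal(x), where marginal(x) = Σ_j π_j·f_j(x).
Normal densities:
  L_Crisis = (1/(0.42·√(2π)))·exp(−(-1.73−-2.78)²/(2·0.42²)) = 0.949863·exp(-3.12500) = 0.041734
  L_Bull = (1/(0.25·√(2π)))·exp(−(-1.73−-2.53)²/(2·0.25²)) = 1.595769·exp(-5.12000) = 0.00953635
  L_Bear = (1/(0.35·√(2π)))·exp(−(-1.73−-1.88)²/(2·0.35²)) = 1.139835·exp(-0.09184) = 1.03982
  L_Neutral = (1/(0.76·√(2π)))·exp(−(-1.73−-1.40)²/(2·0.76²)) = 0.524924·exp(-0.09427) = 0.477701
Multiply by the mixture weights:
  π_Crisis·L_Crisis = 0.19 × 0.041734 = 0.00792947
  π_Bull·L_Bull = 0.05 × 0.00953635 = 0.000476818
  π_Bear·L_Bear = 0.55 × 1.03982 = 0.571901
  π_Neutral·L_Neutral = 0.21 × 0.477701 = 0.100317
Sum: 0.00792947 + 0.000476818 + 0.571901 + 0.100317 = 0.680624
P(Regime Bear | x) ≈ 0.8403

0.8403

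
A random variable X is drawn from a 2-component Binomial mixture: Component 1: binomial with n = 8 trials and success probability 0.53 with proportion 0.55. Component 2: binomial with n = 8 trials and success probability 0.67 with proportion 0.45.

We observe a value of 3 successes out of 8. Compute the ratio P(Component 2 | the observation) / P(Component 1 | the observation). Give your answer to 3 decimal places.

Only the two components matter; the odds are (π_i f_i(x)) / (π_j f_j(x)).
Evaluate each component's likelihood at the observed value:
  L_1 = C(8,3)·0.53^3·0.47^5 = 56·0.148877·0.0229345 = 0.191208
  L_2 = C(8,3)·0.67^3·0.33^5 = 56·0.300763·0.00391354 = 0.0659147
Odds = (0.45/0.55) × (0.0659147/0.191208) = 0.818182 × 0.344729 ≈ 0.282

0.282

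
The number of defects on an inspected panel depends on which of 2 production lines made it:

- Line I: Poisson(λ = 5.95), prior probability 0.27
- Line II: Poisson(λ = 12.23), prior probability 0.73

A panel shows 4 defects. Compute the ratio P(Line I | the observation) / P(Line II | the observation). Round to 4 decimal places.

Posterior odds = (π_i f_i(x)) / (π_j f_j(x)); the normalising sum cancels.
Poisson probabilities:
  p_I = e^(−5.95)·5.95^4/4! = 0.136083
  p_II = e^(−12.23)·12.23^4/4! = 0.00455065
Odds = (0.27/0.73) × (0.136083/0.00455065) = 0.369863 × 29.9041 ≈ 11.0604

11.0604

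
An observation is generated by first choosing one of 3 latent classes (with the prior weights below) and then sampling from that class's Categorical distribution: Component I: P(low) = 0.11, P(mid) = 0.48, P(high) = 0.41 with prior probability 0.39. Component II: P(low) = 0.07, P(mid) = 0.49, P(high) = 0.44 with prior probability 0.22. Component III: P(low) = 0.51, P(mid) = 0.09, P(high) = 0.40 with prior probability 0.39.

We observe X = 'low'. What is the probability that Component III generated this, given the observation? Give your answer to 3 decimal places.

The responsibility of component k is P(Z=k) f_k(x) divided by Σ_j P(Z=j) f_j(x).
Evaluate each component's likelihood at the observed value:
  f_I = 0.11
  f_II = 0.07
  f_III = 0.51
Multiply by the mixture weights:
  P(Z=I)·f_I = 0.39 × 0.11 = 0.0429
  P(Z=II)·f_II = 0.22 × 0.07 = 0.0154
  P(Z=III)·f_III = 0.39 × 0.51 = 0.1989
Normaliser: 0.0429 + 0.0154 + 0.1989 = 0.2572
P(Component III | data) ≈ 0.773

0.773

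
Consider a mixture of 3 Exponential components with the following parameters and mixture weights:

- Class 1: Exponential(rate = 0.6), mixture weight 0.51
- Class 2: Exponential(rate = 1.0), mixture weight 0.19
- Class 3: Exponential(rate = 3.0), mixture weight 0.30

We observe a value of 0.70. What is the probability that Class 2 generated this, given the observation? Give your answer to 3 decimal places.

0.233

Posterior ∝ prior × likelihood, so P(k | x) ∝ π_k f_k(x); normalise over all components.
Evaluate each component's likelihood at the observed value:
  L_1 = 0.6·e^(−0.6·0.70) = 0.6·e^(−0.4200) = 0.394228
  L_2 = 1.0·e^(−1.0·0.70) = 1.0·e^(−0.7000) = 0.496585
  L_3 = 3.0·e^(−3.0·0.70) = 3.0·e^(−2.1000) = 0.367369
Weight by the priors:
  π_1·L_1 = 0.51 × 0.394228 = 0.201056
  π_2·L_2 = 0.19 × 0.496585 = 0.0943512
  π_3·L_3 = 0.30 × 0.367369 = 0.110211
Denominator: 0.201056 + 0.0943512 + 0.110211 = 0.405618
P(Class 2 | x) ≈ 0.233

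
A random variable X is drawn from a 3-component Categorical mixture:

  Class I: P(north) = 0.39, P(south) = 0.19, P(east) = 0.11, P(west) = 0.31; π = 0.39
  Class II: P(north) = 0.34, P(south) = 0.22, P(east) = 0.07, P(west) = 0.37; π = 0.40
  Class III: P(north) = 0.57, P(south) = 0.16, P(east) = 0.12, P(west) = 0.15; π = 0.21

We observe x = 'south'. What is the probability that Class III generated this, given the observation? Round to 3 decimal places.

0.172

Apply Bayes' rule: the posterior for each component is proportional to its prior times its likelihood at x.
Evaluate each component's likelihood at the observed value:
  L_I = 0.19
  L_II = 0.22
  L_III = 0.16
Multiply by the mixture weights:
  w_I·L_I = 0.39 × 0.19 = 0.0741
  w_II·L_II = 0.40 × 0.22 = 0.088
  w_III·L_III = 0.21 × 0.16 = 0.0336
Normaliser: 0.0741 + 0.088 + 0.0336 = 0.1957
P(Class III | 'south') = 0.0336 / 0.1957 ≈ 0.172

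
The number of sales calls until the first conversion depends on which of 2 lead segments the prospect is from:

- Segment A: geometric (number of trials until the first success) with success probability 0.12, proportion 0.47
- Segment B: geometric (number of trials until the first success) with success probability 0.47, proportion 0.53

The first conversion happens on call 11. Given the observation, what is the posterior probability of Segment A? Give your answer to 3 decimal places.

0.973

By Bayes' theorem, P(k | x) = P(Z=k) f_k(x) / Σ_j P(Z=j) f_j(x).
Component likelihoods at x = 11:
  p_A = 0.0334201
  p_B = 0.000821971
Multiply by the mixture weights:
  P(Z=A)·p_A = 0.47 × 0.0334201 = 0.0157075
  P(Z=B)·p_B = 0.53 × 0.000821971 = 0.000435645
Denominator: 0.0157075 + 0.000435645 = 0.0161431
P(Segment A | data) = 0.0157075 / 0.0161431 ≈ 0.973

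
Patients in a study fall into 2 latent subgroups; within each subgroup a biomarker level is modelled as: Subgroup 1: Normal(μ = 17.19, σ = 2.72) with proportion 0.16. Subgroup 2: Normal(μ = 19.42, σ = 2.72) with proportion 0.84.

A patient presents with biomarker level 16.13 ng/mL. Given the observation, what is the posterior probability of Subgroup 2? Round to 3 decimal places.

Apply Bayes' rule: the posterior for each component is proportional to its prior times its likelihood at x.
Component likelihoods at x = 16.13 ng/mL:
  f_1 = (1/(2.72·√(2π)))·exp(−(16.13−17.19)²/(2·2.72²)) = 0.146670·exp(-0.07594) = 0.135945
  f_2 = (1/(2.72·√(2π)))·exp(−(16.13−19.42)²/(2·2.72²)) = 0.146670·exp(-0.73152) = 0.0705745
Weight by the priors:
  π_1·f_1 = 0.16 × 0.135945 = 0.0217512
  π_2·f_2 = 0.84 × 0.0705745 = 0.0592826
Normaliser: 0.0217512 + 0.0592826 = 0.0810337
Responsibility of Subgroup 2: 0.0592826 / 0.0810337 ≈ 0.732

0.732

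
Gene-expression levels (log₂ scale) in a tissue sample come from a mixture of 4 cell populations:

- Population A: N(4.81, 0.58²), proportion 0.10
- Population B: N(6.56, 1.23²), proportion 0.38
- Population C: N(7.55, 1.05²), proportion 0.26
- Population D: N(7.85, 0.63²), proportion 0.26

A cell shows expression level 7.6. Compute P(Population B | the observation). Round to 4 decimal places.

0.2558

Posterior ∝ prior × likelihood, so P(k | x) ∝ π_k f_k(x); normalise over all components.
Component likelihoods at x = 7.6:
  f_A = (1/(0.58·√(2π)))·exp(−(7.6−4.81)²/(2·0.58²)) = 0.687832·exp(-11.56971) = 6.49862e-06
  f_B = (1/(1.23·√(2π)))·exp(−(7.6−6.56)²/(2·1.23²)) = 0.324343·exp(-0.35746) = 0.226862
  f_C = (1/(1.05·√(2π)))·exp(−(7.6−7.55)²/(2·1.05²)) = 0.379945·exp(-0.00113) = 0.379514
  f_D = (1/(0.63·√(2π)))·exp(−(7.6−7.85)²/(2·0.63²)) = 0.633242·exp(-0.07874) = 0.585296
Multiply by the mixture weights:
  π_A·f_A = 0.10 × 6.49862e-06 = 6.49862e-07
  π_B·f_B = 0.38 × 0.226862 = 0.0862077
  π_C·f_C = 0.26 × 0.379514 = 0.0986738
  π_D·f_D = 0.26 × 0.585296 = 0.152177
Denominator: 6.49862e-07 + 0.0862077 + 0.0986738 + 0.152177 = 0.337059
P(Population B | x) = 0.0862077 / 0.337059 ≈ 0.2558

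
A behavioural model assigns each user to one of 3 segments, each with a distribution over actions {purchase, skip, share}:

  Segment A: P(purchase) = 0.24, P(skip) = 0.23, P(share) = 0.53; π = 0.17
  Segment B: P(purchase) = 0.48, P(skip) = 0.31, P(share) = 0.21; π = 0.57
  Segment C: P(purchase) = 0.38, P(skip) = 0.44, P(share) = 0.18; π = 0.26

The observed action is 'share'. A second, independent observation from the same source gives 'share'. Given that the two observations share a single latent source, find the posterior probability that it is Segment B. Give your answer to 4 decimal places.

Apply Bayes' rule: the posterior for each component is proportional to its prior times its likelihood at x.
Since both observations come from the same component, the likelihood for component k is f_k(x₁)·f_k(x₂).
  f_A = [P(share | comp) = 0.53] × [0.53] = 0.2809
  f_B = [P(share | comp) = 0.21] × [0.21] = 0.0441
  f_C = [P(share | comp) = 0.18] × [0.18] = 0.0324
Weight by the priors:
  w_A·f_A = 0.17 × 0.2809 = 0.047753
  w_B·f_B = 0.57 × 0.0441 = 0.025137
  w_C·f_C = 0.26 × 0.0324 = 0.008424
Marginal: 0.047753 + 0.025137 + 0.008424 = 0.081314
P(Segment B | x) ≈ 0.3091

0.3091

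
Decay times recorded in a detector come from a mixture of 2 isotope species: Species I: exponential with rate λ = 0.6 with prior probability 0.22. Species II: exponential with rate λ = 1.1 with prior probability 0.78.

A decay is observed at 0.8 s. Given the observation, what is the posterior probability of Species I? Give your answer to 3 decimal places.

0.187

P(component k | x) = w_k·f_k(x) / marginal(x), where marginal(x) = Σ_j w_j·f_j(x).
Exponential densities:
  f_I = 0.6·e^(−0.6·0.8) = 0.6·e^(−0.4800) = 0.37127
  f_II = 1.1·e^(−1.1·0.8) = 1.1·e^(−0.8800) = 0.456261
Unnormalised posteriors:
  w_I·f_I = 0.22 × 0.37127 = 0.0816794
  w_II·f_II = 0.78 × 0.456261 = 0.355884
Evidence: 0.0816794 + 0.355884 = 0.437563
P(Species I | the observation) ≈ 0.187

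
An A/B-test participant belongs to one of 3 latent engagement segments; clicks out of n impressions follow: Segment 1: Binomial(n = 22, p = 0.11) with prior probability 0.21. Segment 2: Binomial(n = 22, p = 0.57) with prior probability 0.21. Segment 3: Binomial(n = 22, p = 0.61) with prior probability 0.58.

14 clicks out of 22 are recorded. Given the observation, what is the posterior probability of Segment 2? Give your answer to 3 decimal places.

P(component k | x) = π_k·f_k(x) / marginal(x), where marginal(x) = Σ_j π_j·f_j(x).
Binomial probabilities:
  f_1 = 4.7803e-09
  f_2 = 0.142835
  f_3 = 0.169033
Prior × likelihood for each component:
  π_1·f_1 = 0.21 × 4.7803e-09 = 1.00386e-09
  π_2·f_2 = 0.21 × 0.142835 = 0.0299953
  π_3·f_3 = 0.58 × 0.169033 = 0.0980393
Sum: 1.00386e-09 + 0.0299953 + 0.0980393 = 0.128035
P(Segment 2 | x) = 0.0299953 / 0.128035 ≈ 0.234

0.234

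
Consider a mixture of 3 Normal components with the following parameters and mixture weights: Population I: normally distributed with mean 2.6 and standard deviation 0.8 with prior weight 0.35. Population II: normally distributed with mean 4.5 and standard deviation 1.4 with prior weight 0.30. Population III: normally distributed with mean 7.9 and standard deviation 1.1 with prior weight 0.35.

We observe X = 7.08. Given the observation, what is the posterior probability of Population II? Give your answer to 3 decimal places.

0.140

By Bayes' theorem, P(k | x) = π_k f_k(x) / Σ_j π_j f_j(x).
Evaluate each component's likelihood at the observed value:
  L_I = (1/(0.8·√(2π)))·exp(−(7.08−2.6)²/(2·0.8²)) = 0.498678·exp(-15.68000) = 7.72828e-08
  L_II = (1/(1.4·√(2π)))·exp(−(7.08−4.5)²/(2·1.4²)) = 0.284959·exp(-1.69806) = 0.0521583
  L_III = (1/(1.1·√(2π)))·exp(−(7.08−7.9)²/(2·1.1²)) = 0.362675·exp(-0.27785) = 0.274693
Prior × likelihood for each component:
  π_I·L_I = 0.35 × 7.72828e-08 = 2.7049e-08
  π_II·L_II = 0.30 × 0.0521583 = 0.0156475
  π_III·L_III = 0.35 × 0.274693 = 0.0961427
Evidence: 2.7049e-08 + 0.0156475 + 0.0961427 = 0.11179
P(Population II | data) ≈ 0.140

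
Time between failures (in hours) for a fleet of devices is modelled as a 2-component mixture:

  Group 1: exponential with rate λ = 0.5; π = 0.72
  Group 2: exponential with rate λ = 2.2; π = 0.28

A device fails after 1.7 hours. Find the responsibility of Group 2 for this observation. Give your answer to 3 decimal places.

Posterior ∝ prior × likelihood, so P(k | x) ∝ P(Z=k) f_k(x); normalise over all components.
Exponential densities:
  L_1 = 0.5·e^(−0.5·1.7) = 0.5·e^(−0.8500) = 0.213707
  L_2 = 2.2·e^(−2.2·1.7) = 2.2·e^(−3.7400) = 0.052259
Multiply by the mixture weights:
  P(Z=1)·L_1 = 0.72 × 0.213707 = 0.153869
  P(Z=2)·L_2 = 0.28 × 0.052259 = 0.0146325
Sum: 0.153869 + 0.0146325 = 0.168502
So the posterior for Group 2 is 0.0146325 / 0.168502 ≈ 0.087.

0.087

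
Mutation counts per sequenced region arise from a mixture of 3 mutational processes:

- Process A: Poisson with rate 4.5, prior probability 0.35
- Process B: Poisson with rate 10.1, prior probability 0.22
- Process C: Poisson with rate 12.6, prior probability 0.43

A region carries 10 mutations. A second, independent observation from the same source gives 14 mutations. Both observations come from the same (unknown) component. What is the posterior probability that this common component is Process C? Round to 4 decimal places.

The responsibility of component k is π_k f_k(x) divided by Σ_j π_j f_j(x).
Since both observations come from the same component, the likelihood for component k is f_k(x₁)·f_k(x₂).
  p_A = [e^(−4.5)·4.5^10/10! = 0.0104241] × [0.000177927] = 1.85472e-06
  p_B = [e^(−10.1)·10.1^10/10! = 0.125048] × [0.0541647] = 0.00677319
  p_C = [e^(−12.6)·12.6^10/10! = 0.0937199] × [0.0983261] = 0.00921511
Unnormalised posteriors:
  π_A·p_A = 0.35 × 1.85472e-06 = 6.49152e-07
  π_B·p_B = 0.22 × 0.00677319 = 0.0014901
  π_C·p_C = 0.43 × 0.00921511 = 0.0039625
Sum: 6.49152e-07 + 0.0014901 + 0.0039625 = 0.00545325
So the posterior for Process C is 0.0039625 / 0.00545325 ≈ 0.7266.

0.7266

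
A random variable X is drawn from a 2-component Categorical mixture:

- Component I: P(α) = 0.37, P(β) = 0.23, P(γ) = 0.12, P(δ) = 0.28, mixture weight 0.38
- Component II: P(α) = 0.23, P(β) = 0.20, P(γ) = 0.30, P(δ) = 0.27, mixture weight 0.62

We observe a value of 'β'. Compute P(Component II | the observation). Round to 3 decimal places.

0.587

P(component k | x) = π_k·f_k(x) / marginal(x), where marginal(x) = Σ_j π_j·f_j(x).
Evaluate each component's likelihood at the observed value:
  L_I = P(β | comp) = 0.23
  L_II = P(β | comp) = 0.20
Weight by the priors:
  π_I·L_I = 0.38 × 0.23 = 0.0874
  π_II·L_II = 0.62 × 0.2 = 0.124
Normaliser: 0.0874 + 0.124 = 0.2114
P(Component II | data) = 0.124 / 0.2114 ≈ 0.587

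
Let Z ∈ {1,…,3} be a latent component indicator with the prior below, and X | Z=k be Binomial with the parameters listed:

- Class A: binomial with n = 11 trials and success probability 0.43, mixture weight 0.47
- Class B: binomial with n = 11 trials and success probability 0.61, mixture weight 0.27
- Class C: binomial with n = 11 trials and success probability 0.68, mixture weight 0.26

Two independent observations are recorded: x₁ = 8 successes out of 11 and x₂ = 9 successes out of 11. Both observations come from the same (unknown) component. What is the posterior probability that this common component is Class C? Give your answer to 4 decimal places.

0.6878

Apply Bayes' rule: the posterior for each component is proportional to its prior times its likelihood at x.
Since both observations come from the same component, the likelihood for component k is f_k(x₁)·f_k(x₂).
  L_A = [C(11,8)·0.43^8·0.57^3 = 165·0.00116882·0.185193 = 0.0357155] × [0.00898108] = 0.000320763
  L_B = [C(11,8)·0.61^8·0.39^3 = 165·0.0191707·0.059319 = 0.187636] × [0.0978274] = 0.0183559
  L_C = [C(11,8)·0.68^8·0.32^3 = 165·0.0457163·0.032768 = 0.247175] × [0.175083] = 0.0432761
Multiply by the mixture weights:
  w_A·L_A = 0.47 × 0.000320763 = 0.000150759
  w_B·L_B = 0.27 × 0.0183559 = 0.00495611
  w_C·L_C = 0.26 × 0.0432761 = 0.0112518
Evidence: 0.000150759 + 0.00495611 + 0.0112518 = 0.0163586
Responsibility of Class C: 0.0112518 / 0.0163586 ≈ 0.6878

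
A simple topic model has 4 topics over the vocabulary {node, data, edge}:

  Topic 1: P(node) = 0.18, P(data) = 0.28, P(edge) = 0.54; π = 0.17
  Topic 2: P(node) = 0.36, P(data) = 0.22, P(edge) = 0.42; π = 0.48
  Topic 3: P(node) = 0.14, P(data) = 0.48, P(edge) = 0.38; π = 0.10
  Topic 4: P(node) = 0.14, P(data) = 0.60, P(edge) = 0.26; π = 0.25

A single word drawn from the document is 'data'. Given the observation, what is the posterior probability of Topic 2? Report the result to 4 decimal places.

0.3007

Apply Bayes' rule: the posterior for each component is proportional to its prior times its likelihood at x.
Component likelihoods at x = 'data':
  p_1 = 0.28
  p_2 = 0.22
  p_3 = 0.48
  p_4 = 0.6
Multiply by the mixture weights:
  P(Z=1)·p_1 = 0.17 × 0.28 = 0.0476
  P(Z=2)·p_2 = 0.48 × 0.22 = 0.1056
  P(Z=3)·p_3 = 0.10 × 0.48 = 0.048
  P(Z=4)·p_4 = 0.25 × 0.6 = 0.15
Evidence: 0.0476 + 0.1056 + 0.048 + 0.15 = 0.3512
P(Topic 2 | x) = 0.1056 / 0.3512 ≈ 0.3007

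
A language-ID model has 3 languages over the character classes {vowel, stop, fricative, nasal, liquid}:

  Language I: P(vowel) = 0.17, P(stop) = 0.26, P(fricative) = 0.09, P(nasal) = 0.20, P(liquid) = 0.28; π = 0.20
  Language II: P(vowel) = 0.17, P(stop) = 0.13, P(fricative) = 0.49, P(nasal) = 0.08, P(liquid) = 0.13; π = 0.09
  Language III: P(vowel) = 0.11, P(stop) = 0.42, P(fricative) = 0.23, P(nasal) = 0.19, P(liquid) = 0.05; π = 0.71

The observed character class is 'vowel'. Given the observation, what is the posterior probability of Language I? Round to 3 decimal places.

Apply Bayes' rule: the posterior for each component is proportional to its prior times its likelihood at x.
Evaluate each component's likelihood at the observed value:
  f_I = 0.17
  f_II = 0.17
  f_III = 0.11
Prior × likelihood for each component:
  π_I·f_I = 0.20 × 0.17 = 0.034
  π_II·f_II = 0.09 × 0.17 = 0.0153
  π_III·f_III = 0.71 × 0.11 = 0.0781
Sum: 0.034 + 0.0153 + 0.0781 = 0.1274
P(Language I | x) ≈ 0.267

0.267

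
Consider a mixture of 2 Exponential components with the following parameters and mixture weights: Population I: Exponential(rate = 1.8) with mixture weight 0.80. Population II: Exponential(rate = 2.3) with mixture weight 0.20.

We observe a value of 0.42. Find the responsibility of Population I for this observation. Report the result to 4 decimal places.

0.7943

Apply Bayes' rule: the posterior for each component is proportional to its prior times its likelihood at x.
Component likelihoods at x = 0.42:
  L_I = 1.8·e^(−1.8·0.42) = 1.8·e^(−0.7560) = 0.845174
  L_II = 2.3·e^(−2.3·0.42) = 2.3·e^(−0.9660) = 0.875386
Multiply by the mixture weights:
  π_I·L_I = 0.80 × 0.845174 = 0.676139
  π_II·L_II = 0.20 × 0.875386 = 0.175077
Sum: 0.676139 + 0.175077 = 0.851216
Responsibility of Population I: 0.676139 / 0.851216 ≈ 0.7943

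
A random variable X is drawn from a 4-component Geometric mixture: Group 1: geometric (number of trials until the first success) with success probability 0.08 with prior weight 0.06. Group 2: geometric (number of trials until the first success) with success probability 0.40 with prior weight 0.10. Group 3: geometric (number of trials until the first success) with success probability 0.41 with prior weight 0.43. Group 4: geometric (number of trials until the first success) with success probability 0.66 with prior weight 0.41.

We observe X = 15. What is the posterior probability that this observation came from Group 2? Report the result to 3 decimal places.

0.019

The responsibility of component k is π_k f_k(x) divided by Σ_j π_j f_j(x).
Geometric probabilities:
  L_1 = 0.08·(1−0.08)^14 = 0.08·0.311193 = 0.0248954
  L_2 = 0.40·(1−0.40)^14 = 0.40·0.000783642 = 0.000313457
  L_3 = 0.41·(1−0.41)^14 = 0.41·0.000619339 = 0.000253929
  L_4 = 0.66·(1−0.66)^14 = 0.66·2.7587e-07 = 1.82074e-07
Prior × likelihood for each component:
  π_1·L_1 = 0.06 × 0.0248954 = 0.00149373
  π_2·L_2 = 0.10 × 0.000313457 = 3.13457e-05
  π_3·L_3 = 0.43 × 0.000253929 = 0.000109189
  π_4·L_4 = 0.41 × 1.82074e-07 = 7.46505e-08
Marginal: 0.00149373 + 3.13457e-05 + 0.000109189 + 7.46505e-08 = 0.00163434
P(Group 2 | x) ≈ 0.019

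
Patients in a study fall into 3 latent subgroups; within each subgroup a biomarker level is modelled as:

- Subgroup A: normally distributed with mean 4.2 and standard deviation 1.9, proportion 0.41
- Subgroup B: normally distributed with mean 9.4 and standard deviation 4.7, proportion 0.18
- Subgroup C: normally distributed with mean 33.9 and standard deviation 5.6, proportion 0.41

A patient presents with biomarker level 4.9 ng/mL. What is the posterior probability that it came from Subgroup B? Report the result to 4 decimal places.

0.1072

Apply Bayes' rule: the posterior for each component is proportional to its prior times its likelihood at x.
Evaluate each component's likelihood at the observed value:
  f_A = 0.196192
  f_B = 0.0536726
  f_C = 1.06993e-07
Multiply by the mixture weights:
  w_A·f_A = 0.41 × 0.196192 = 0.0804389
  w_B·f_B = 0.18 × 0.0536726 = 0.00966106
  w_C·f_C = 0.41 × 1.06993e-07 = 4.3867e-08
Denominator: 0.0804389 + 0.00966106 + 4.3867e-08 = 0.0901
So the posterior for Subgroup B is 0.00966106 / 0.0901 ≈ 0.1072.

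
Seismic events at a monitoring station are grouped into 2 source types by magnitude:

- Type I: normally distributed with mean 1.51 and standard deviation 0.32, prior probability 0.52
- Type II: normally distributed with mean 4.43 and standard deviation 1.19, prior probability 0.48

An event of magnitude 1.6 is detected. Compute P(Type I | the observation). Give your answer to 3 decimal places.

0.985

P(component k | x) = w_k·f_k(x) / marginal(x), where marginal(x) = Σ_j w_j·f_j(x).
Component likelihoods at x = 1.6:
  L_I = (1/(0.32·√(2π)))·exp(−(1.6−1.51)²/(2·0.32²)) = 1.246695·exp(-0.03955) = 1.19835
  L_II = (1/(1.19·√(2π)))·exp(−(1.6−4.43)²/(2·1.19²)) = 0.335246·exp(-2.82780) = 0.0198273
Weight by the priors:
  w_I·L_I = 0.52 × 1.19835 = 0.623142
  w_II·L_II = 0.48 × 0.0198273 = 0.00951712
Sum: 0.623142 + 0.00951712 = 0.632659
Responsibility of Type I: 0.623142 / 0.632659 ≈ 0.985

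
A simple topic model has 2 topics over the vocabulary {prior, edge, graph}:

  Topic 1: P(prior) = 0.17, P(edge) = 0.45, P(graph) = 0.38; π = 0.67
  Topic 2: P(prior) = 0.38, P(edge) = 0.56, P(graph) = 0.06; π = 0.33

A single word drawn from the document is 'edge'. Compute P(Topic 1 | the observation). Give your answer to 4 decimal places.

Posterior ∝ prior × likelihood, so P(k | x) ∝ w_k f_k(x); normalise over all components.
Evaluate each component's likelihood at the observed value:
  f_1 = 0.45
  f_2 = 0.56
Unnormalised posteriors:
  w_1·f_1 = 0.67 × 0.45 = 0.3015
  w_2·f_2 = 0.33 × 0.56 = 0.1848
Evidence: 0.3015 + 0.1848 = 0.4863
P(Topic 1 | data) = 0.3015 / 0.4863 ≈ 0.6200

0.6200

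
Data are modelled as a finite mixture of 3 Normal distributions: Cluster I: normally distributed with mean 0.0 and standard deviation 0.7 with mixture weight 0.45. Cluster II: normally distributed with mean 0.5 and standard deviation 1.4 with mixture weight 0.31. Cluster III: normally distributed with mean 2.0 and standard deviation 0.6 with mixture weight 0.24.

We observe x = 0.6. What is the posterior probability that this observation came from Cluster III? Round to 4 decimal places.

0.0380

Posterior ∝ prior × likelihood, so P(k | x) ∝ π_k f_k(x); normalise over all components.
Evaluate each component's likelihood at the observed value:
  p_I = 0.394707
  p_II = 0.284233
  p_III = 0.0437031
Multiply by the mixture weights:
  π_I·p_I = 0.45 × 0.394707 = 0.177618
  π_II·p_II = 0.31 × 0.284233 = 0.0881122
  π_III·p_III = 0.24 × 0.0437031 = 0.0104888
Denominator: 0.177618 + 0.0881122 + 0.0104888 = 0.276219
P(Cluster III | 0.6) = 0.0104888 / 0.276219 ≈ 0.0380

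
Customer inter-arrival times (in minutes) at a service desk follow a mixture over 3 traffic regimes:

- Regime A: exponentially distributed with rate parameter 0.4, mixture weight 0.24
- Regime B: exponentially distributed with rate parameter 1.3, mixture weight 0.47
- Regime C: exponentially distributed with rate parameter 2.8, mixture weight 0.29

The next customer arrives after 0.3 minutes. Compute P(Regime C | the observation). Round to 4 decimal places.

0.4127

Apply Bayes' rule: the posterior for each component is proportional to its prior times its likelihood at x.
Exponential densities:
  p_A = 0.354768
  p_B = 0.880174
  p_C = 1.20879
Prior × likelihood for each component:
  P(Z=A)·p_A = 0.24 × 0.354768 = 0.0851444
  P(Z=B)·p_B = 0.47 × 0.880174 = 0.413682
  P(Z=C)·p_C = 0.29 × 1.20879 = 0.350549
Marginal: 0.0851444 + 0.413682 + 0.350549 = 0.849375
P(Regime C | x) ≈ 0.4127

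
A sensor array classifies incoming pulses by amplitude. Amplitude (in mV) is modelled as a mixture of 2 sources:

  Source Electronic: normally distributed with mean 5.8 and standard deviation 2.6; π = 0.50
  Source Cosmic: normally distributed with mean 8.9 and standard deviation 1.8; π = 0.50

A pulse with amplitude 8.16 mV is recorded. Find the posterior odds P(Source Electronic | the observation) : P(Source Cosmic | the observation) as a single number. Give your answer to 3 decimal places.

0.499

The posterior odds equal the prior odds times the likelihood ratio: (w_i/w_j)·(f_i(x)/f_j(x)).
Component likelihoods at x = 8.16 mV:
  L_Electronic = 0.101631
  L_Cosmic = 0.203675
Odds = (0.50/0.50) × (0.101631/0.203675) = 1 × 0.498989 ≈ 0.499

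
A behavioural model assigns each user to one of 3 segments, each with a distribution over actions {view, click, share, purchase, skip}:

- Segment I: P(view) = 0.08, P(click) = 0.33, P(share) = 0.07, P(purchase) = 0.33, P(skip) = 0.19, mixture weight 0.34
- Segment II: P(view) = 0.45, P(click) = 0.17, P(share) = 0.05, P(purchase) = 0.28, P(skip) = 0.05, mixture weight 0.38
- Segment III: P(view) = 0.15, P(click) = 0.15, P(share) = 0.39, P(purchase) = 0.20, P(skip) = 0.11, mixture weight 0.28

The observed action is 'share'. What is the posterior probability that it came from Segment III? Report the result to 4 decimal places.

0.7184

The responsibility of component k is π_k f_k(x) divided by Σ_j π_j f_j(x).
Evaluate each component's likelihood at the observed value:
  L_I = 0.07
  L_II = 0.05
  L_III = 0.39
Unnormalised posteriors:
  π_I·L_I = 0.34 × 0.07 = 0.0238
  π_II·L_II = 0.38 × 0.05 = 0.019
  π_III·L_III = 0.28 × 0.39 = 0.1092
Denominator: 0.0238 + 0.019 + 0.1092 = 0.152
P(Segment III | x) = 0.1092 / 0.152 ≈ 0.7184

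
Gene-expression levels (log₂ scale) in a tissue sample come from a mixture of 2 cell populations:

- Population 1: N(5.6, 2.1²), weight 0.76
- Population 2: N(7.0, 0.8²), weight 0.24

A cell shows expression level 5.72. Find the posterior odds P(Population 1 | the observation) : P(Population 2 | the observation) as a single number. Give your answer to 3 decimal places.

Posterior odds = (P(Z=i) f_i(x)) / (P(Z=j) f_j(x)); the normalising sum cancels.
Evaluate each component's likelihood at the observed value:
  L_1 = 0.189663
  L_2 = 0.138651
Odds = (0.76/0.24) × (0.189663/0.138651) = 3.16667 × 1.36791 ≈ 4.332

4.332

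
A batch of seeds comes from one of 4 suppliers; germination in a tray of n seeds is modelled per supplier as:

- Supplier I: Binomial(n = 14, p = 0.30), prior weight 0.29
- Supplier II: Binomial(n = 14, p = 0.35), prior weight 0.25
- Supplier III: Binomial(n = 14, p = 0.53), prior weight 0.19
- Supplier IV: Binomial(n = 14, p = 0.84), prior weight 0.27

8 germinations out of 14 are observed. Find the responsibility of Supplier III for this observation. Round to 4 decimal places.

0.6263

The responsibility of component k is π_k f_k(x) divided by Σ_j π_j f_j(x).
Component likelihoods at x = 8 germinations out of 14:
  L_I = 0.02318
  L_II = 0.0510011
  L_III = 0.201535
  L_IV = 0.0124885
Unnormalised posteriors:
  π_I·L_I = 0.29 × 0.02318 = 0.0067222
  π_II·L_II = 0.25 × 0.0510011 = 0.0127503
  π_III·L_III = 0.19 × 0.201535 = 0.0382916
  π_IV·L_IV = 0.27 × 0.0124885 = 0.00337189
Evidence: 0.0067222 + 0.0127503 + 0.0382916 + 0.00337189 = 0.0611359
P(Supplier III | the observation) = 0.0382916 / 0.0611359 ≈ 0.6263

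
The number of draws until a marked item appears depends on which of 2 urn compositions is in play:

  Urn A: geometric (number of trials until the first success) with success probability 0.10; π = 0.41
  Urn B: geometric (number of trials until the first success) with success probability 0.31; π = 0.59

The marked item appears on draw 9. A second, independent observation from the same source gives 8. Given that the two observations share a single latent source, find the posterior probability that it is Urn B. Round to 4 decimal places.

By Bayes' theorem, P(k | x) = π_k f_k(x) / Σ_j π_j f_j(x).
Since both observations come from the same component, the likelihood for component k is f_k(x₁)·f_k(x₂).
  L_A = [0.10·(1−0.10)^8 = 0.10·0.430467 = 0.0430467] × [0.0478297] = 0.00205891
  L_B = [0.31·(1−0.31)^8 = 0.31·0.0513798 = 0.0159277] × [0.0230837] = 0.000367671
Multiply by the mixture weights:
  π_A·L_A = 0.41 × 0.00205891 = 0.000844154
  π_B·L_B = 0.59 × 0.000367671 = 0.000216926
Evidence: 0.000844154 + 0.000216926 = 0.00106108
Responsibility of Urn B: 0.000216926 / 0.00106108 ≈ 0.2044

0.2044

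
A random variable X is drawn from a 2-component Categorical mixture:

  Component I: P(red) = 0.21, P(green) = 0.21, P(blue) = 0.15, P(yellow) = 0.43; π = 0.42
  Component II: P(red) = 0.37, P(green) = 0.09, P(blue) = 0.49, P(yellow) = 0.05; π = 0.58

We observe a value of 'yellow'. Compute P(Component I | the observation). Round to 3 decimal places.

0.862

P(component k | x) = w_k·f_k(x) / marginal(x), where marginal(x) = Σ_j w_j·f_j(x).
Component likelihoods at x = 'yellow':
  f_I = 0.43
  f_II = 0.05
Multiply by the mixture weights:
  w_I·f_I = 0.42 × 0.43 = 0.1806
  w_II·f_II = 0.58 × 0.05 = 0.029
Denominator: 0.1806 + 0.029 = 0.2096
P(Component I | data) = 0.1806 / 0.2096 ≈ 0.862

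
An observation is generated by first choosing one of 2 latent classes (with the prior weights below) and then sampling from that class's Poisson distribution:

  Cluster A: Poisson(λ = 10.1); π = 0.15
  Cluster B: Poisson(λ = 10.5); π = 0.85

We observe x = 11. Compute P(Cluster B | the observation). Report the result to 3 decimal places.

The responsibility of component k is π_k f_k(x) divided by Σ_j π_j f_j(x).
Evaluate each component's likelihood at the observed value:
  f_A = e^(−10.1)·10.1^11/11! = 0.114817
  f_B = e^(−10.5)·10.5^11/11! = 0.117987
Unnormalised posteriors:
  π_A·f_A = 0.15 × 0.114817 = 0.0172225
  π_B·f_B = 0.85 × 0.117987 = 0.100289
Marginal: 0.0172225 + 0.100289 = 0.117512
P(Cluster B | data) = 0.100289 / 0.117512 ≈ 0.853

0.853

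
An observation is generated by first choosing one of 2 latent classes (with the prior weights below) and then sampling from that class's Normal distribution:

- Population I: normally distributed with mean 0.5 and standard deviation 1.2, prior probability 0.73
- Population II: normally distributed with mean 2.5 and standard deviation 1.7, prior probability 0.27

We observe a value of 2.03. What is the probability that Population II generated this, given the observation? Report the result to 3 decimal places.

P(component k | x) = P(Z=k)·f_k(x) / marginal(x), where marginal(x) = Σ_j P(Z=j)·f_j(x).
Evaluate each component's likelihood at the observed value:
  L_I = (1/(1.2·√(2π)))·exp(−(2.03−0.5)²/(2·1.2²)) = 0.332452·exp(-0.81281) = 0.147479
  L_II = (1/(1.7·√(2π)))·exp(−(2.03−2.5)²/(2·1.7²)) = 0.234672·exp(-0.03822) = 0.225872
Weight by the priors:
  P(Z=I)·L_I = 0.73 × 0.147479 = 0.107659
  P(Z=II)·L_II = 0.27 × 0.225872 = 0.0609856
Marginal: 0.107659 + 0.0609856 = 0.168645
P(Population II | x) = 0.0609856 / 0.168645 ≈ 0.362

0.362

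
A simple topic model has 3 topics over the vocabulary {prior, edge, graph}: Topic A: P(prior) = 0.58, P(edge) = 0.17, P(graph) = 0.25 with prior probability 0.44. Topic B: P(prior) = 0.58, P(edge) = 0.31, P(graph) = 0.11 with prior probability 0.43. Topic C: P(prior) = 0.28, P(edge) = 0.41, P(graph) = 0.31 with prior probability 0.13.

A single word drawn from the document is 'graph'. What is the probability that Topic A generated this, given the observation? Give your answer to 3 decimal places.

0.557

Apply Bayes' rule: the posterior for each component is proportional to its prior times its likelihood at x.
Categorical probabilities:
  f_A = P(graph | comp) = 0.25
  f_B = P(graph | comp) = 0.11
  f_C = P(graph | comp) = 0.31
Unnormalised posteriors:
  π_A·f_A = 0.44 × 0.25 = 0.11
  π_B·f_B = 0.43 × 0.11 = 0.0473
  π_C·f_C = 0.13 × 0.31 = 0.0403
Normaliser: 0.11 + 0.0473 + 0.0403 = 0.1976
Responsibility of Topic A: 0.11 / 0.1976 ≈ 0.557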